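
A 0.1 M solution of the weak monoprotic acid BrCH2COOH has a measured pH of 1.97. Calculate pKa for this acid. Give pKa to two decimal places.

pKa = 2.89

[H+] = 10^(-1.97) = 1.07 × 10^-2 M
At equilibrium [HA] = 0.1 − 1.07 × 10^-2 = 8.93 × 10^-2 M
Ka = [H+][A-]/[HA] = (1.07 × 10^-2)² / 8.93 × 10^-2 = 1.28 × 10^-3
pKa = -log(1.28 × 10^-3) = 2.89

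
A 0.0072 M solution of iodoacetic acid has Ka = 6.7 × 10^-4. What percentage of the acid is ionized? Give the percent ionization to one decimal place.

26.2%

ICH2COOH ⇌ ICH2COO- + H+; let x = [H+] at equilibrium.
Ka = x²/(C₀ − x); solving the quadratic gives x = 1.89 × 10^-3 M.
% ionization = x/C₀ × 100% = 1.89 × 10^-3/0.0072 × 100% = 26.2%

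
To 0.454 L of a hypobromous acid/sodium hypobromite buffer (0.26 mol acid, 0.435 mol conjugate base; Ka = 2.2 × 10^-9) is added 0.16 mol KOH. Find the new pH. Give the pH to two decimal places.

pH = 9.43

OH- converts HOBr to OBr-: HOBr → 0.1 mol, OBr- → 0.595 mol.
pKa = −log(2.2 × 10^-9) = 8.658
pH = pKa + log(n_OBr-/n_HOBr) = 8.658 + log(0.595/0.1) = 8.658 + (+0.775)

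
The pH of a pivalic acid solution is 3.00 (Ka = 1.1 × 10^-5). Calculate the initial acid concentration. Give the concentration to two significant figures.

[H+] = 10^(-3.00) = 1.00 × 10^-3 M = x
Ka = x²/(C₀ − x) ⇒ C₀ = x + x²/Ka
C₀ = 1.00 × 10^-3 + (1.00 × 10^-3)²/(1.1 × 10^-5) = 9.19 × 10^-2 M

C₀ = 9.2 × 10^-2 M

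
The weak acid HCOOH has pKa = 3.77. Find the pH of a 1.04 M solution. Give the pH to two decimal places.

pH = 1.88

HCOOH ⇌ HCOO- + H+
Ka = 10^(−3.77) = 1.70 × 10^-4
Let x = [H+] at equilibrium. Ka = x²/(1.04 − x).
Neglecting x in the denominator: x = √(1.70 × 10^-4 × 1.04) = 1.33 × 10^-2 M
(x/C₀ = 1.3% < 5%, so the approximation holds.)
pH = −log[H+] = −log(1.33 × 10^-2) = 1.88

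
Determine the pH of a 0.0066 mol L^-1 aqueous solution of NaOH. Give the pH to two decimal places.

NaOH is a strong base; [OH-] = 0.0066 M.
pOH = -log(0.0066) = 2.18
pH = 14.00 - 2.18 = 11.82

pH = 11.82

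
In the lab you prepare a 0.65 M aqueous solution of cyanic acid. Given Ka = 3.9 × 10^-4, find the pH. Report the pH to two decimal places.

pH = 1.80

HOCN ⇌ OCN- + H+
From the ICE table, Ka = [H+]²/(0.65 − [H+]) = 3.9 × 10^-4.
Since Ka ≪ C₀, [H+] ≈ √(Ka·C₀) = 1.59 × 10^-2 M.
([H+]/C₀ = 2.4% < 5%, so the approximation holds.)
pH = −log(1.59 × 10^-2) = 1.80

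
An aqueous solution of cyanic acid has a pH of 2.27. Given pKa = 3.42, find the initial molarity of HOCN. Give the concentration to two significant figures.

[H+] = 10^(-2.27) = 5.37 × 10^-3 M = x
Ka = 10^(−3.42) = 3.80 × 10^-4
Ka = x²/(C₀ − x) ⇒ C₀ = x + x²/Ka
C₀ = 5.37 × 10^-3 + (5.37 × 10^-3)²/(3.80 × 10^-4) = 8.13 × 10^-2 M

C₀ = 8.1 × 10^-2 M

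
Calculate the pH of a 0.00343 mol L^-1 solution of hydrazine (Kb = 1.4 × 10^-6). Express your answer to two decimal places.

N2H4 + H2O ⇌ N2H5+ + OH-
Kb = [OH-]²/(0.00343 − [OH-]) = 1.4 × 10^-6
Neglecting [OH-] in the denominator: [OH-] = √(1.4 × 10^-6 × 0.00343) = 6.93 × 10^-5 M
pOH = 4.16, so pH = 14.00 − pOH = 9.84

pH = 9.84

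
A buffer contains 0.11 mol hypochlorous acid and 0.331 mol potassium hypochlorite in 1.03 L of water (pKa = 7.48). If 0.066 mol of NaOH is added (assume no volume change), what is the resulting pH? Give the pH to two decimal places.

pH = 8.44

After neutralization: n(HOCl) = 0.044 mol, n(OCl-) = 0.397 mol.
pH = pKa + log(n_OCl-/n_HOCl) = 7.48 + log(0.397/0.044) = 7.48 + (+0.955)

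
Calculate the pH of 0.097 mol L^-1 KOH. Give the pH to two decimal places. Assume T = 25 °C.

KOH is a strong base; [OH-] = 0.097 M.
pOH = -log(0.097) = 1.01
pH = 14.00 - 1.01 = 12.99

pH = 12.99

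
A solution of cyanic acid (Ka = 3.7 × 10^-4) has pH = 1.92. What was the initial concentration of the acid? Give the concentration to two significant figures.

[H+] = 10^(-1.92) = 1.20 × 10^-2 M = x
Ka = x²/(C₀ − x) ⇒ C₀ = x + x²/Ka
C₀ = 1.20 × 10^-2 + (1.20 × 10^-2)²/(3.7 × 10^-4) = 4.01 × 10^-1 M

C₀ = 4.0 × 10^-1 M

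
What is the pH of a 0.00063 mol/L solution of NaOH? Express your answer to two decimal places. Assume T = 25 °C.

NaOH is a strong base; [OH-] = 0.00063 M.
pOH = -log(0.00063) = 3.20
pH = 14.00 - 3.20 = 10.80

pH = 10.80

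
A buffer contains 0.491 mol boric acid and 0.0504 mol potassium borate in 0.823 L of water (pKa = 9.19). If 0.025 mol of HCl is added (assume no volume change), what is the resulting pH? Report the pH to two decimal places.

pH = 7.88

Added H+ converts B(OH)4- to B(OH)3: B(OH)3 → 0.516 mol, B(OH)4- → 0.0254 mol.
pH = pKa + log(n_B(OH)4-/n_B(OH)3) = 9.19 + log(0.0254/0.516) = 9.19 + (-1.308)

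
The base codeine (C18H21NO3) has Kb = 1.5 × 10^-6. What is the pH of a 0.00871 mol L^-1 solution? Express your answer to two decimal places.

C18H21NO3 + H2O ⇌ C18H22NO3+ + OH-
Kb = [OH-]²/(0.00871 − [OH-]) = 1.5 × 10^-6
Neglecting [OH-] in the denominator: [OH-] = √(1.5 × 10^-6 × 0.00871) = 1.14 × 10^-4 M
Check: 1.3% ionized — well under 5%, approximation valid.
pOH = 3.94, so pH = 14.00 − pOH = 10.06

pH = 10.06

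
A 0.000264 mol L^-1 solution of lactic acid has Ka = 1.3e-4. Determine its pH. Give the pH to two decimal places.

pH = 3.88

CH3CH(OH)COOH ⇌ CH3CH(OH)COO- + H+
Ka = x²/(0.000264 − x) = 1.3 × 10^-4
x is not negligible relative to C₀; solve x² + 0.00013·x − 3.43e-08 = 0.
x = (−Ka + √(Ka² + 4·Ka·C₀))/2 = 1.31 × 10^-4 M
pH = −log[H+] = −log(1.31 × 10^-4) = 3.88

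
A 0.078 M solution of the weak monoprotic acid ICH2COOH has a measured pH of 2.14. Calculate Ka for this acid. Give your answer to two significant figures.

Ka = 7.4 × 10^-4

[H+] = 10^(-2.14) = 7.24 × 10^-3 M
At equilibrium [HA] = 0.078 − 7.24 × 10^-3 = 7.08 × 10^-2 M
Ka = [H+][A-]/[HA] = (7.24 × 10^-3)² / 7.08 × 10^-2 = 7.4 × 10^-4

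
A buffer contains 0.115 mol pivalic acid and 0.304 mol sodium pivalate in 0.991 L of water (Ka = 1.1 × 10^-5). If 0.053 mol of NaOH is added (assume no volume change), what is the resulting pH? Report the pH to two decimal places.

pH = 5.72

After neutralization: n((CH3)3CCOOH) = 0.062 mol, n((CH3)3CCOO-) = 0.357 mol.
pKa = −log(1.1 × 10^-5) = 4.959
Henderson–Hasselbalch with mole ratio 0.357/0.062: pH = 4.959 + (+0.760)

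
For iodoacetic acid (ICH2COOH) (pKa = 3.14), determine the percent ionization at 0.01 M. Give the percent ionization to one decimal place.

23.5%

ICH2COOH ⇌ ICH2COO- + H+; let x = [H+] at equilibrium.
Ka = 10^(−3.14) = 7.24 × 10^-4
Solve x² + 0.000724x − 7.24e-06 = 0 → x = 2.35 × 10^-3 M
% ionization = x/C₀ × 100% = 2.35 × 10^-3/0.01 × 100% = 23.5%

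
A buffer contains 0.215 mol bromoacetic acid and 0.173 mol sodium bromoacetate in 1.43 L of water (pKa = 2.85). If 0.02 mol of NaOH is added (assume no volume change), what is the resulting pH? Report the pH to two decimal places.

OH- converts BrCH2COOH to BrCH2COO-: BrCH2COOH → 0.195 mol, BrCH2COO- → 0.193 mol.
pH = pKa + log([A⁻]/[HA]) = 2.85 + log(0.193/0.195) = 2.85 -0.004

pH = 2.85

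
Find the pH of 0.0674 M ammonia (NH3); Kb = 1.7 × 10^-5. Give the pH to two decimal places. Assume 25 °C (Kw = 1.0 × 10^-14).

pH = 11.03

NH3 + H2O ⇌ NH4+ + OH-
From the ICE table, Kb = x²/(0.0674 − x) = 1.7 × 10^-5.
Neglecting x in the denominator: x = √(1.7 × 10^-5 × 0.0674) = 1.07 × 10^-3 M
(x/C₀ = 1.6% < 5%, so the approximation holds.)
pOH = −log(1.07 × 10^-3) = 2.97; pH = 14.00 − 2.97 = 11.03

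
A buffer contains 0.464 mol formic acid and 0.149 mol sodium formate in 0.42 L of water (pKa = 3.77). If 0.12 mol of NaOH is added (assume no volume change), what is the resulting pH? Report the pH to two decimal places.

OH- converts HCOOH to HCOO-: HCOOH → 0.344 mol, HCOO- → 0.269 mol.
pH = pKa + log([A⁻]/[HA]) = 3.77 + log(0.269/0.344) = 3.77 -0.107

pH = 3.66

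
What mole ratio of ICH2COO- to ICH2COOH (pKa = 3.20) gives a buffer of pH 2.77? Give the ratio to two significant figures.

ratio = 0.37

pH = pKa + log(r) ⇒ log(r) = 2.77 − 3.20 = -0.43
r = [ICH2COO-]/[ICH2COOH] = 10^(-0.43) = 0.372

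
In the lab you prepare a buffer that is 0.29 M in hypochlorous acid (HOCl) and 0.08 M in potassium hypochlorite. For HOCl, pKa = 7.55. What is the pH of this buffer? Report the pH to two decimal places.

Using pH = pKa + log([base]/[acid]) with [base]/[acid] = 0.08/0.29:
pH = 7.55 + (-0.559) = 6.99

pH = 6.99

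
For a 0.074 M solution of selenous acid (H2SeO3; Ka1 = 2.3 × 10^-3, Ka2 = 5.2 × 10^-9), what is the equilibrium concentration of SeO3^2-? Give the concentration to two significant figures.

First ionization gives [H+] ≈ [HSeO3-] = 1.19 × 10^-2 M.
Second step: Ka2 = [H+][SeO3^2-]/[HSeO3-] ≈ [SeO3^2-] (since [H+] ≈ [HSeO3-]).
So [SeO3^2-] ≈ Ka2.

5.2 × 10^-9 M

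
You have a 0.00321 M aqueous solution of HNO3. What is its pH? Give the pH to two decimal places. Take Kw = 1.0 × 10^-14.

pH = 2.49

HNO3 is a strong acid and dissociates completely, so [H+] = 0.00321 M.
pH = -log(0.00321) = 2.49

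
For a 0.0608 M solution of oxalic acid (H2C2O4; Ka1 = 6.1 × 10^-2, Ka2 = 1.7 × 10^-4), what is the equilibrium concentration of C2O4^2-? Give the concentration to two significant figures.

1.7 × 10^-4 M

First ionization gives [H+] ≈ [HC2O4-] = 3.76 × 10^-2 M.
Second step: Ka2 = [H+][C2O4^2-]/[HC2O4-] ≈ [C2O4^2-] (since [H+] ≈ [HC2O4-]).
So [C2O4^2-] ≈ Ka2.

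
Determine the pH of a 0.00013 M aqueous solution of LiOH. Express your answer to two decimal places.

LiOH is a strong base; [OH-] = 0.00013 M.
pOH = -log(0.00013) = 3.89
pH = 14.00 - 3.89 = 10.11

pH = 10.11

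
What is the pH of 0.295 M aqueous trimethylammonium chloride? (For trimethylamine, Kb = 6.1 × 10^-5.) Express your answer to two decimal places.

(CH3)3NH+ is the conjugate acid of the weak base (CH3)3N.
Ka = Kw/Kb = 1.0×10^-14 / 6.1 × 10^-5 = 1.64 × 10^-10
Ka = [H+]²/(0.295 − [H+]) = 1.64 × 10^-10
Assume [H+] ≪ 0.295: [H+] ≈ √(1.64 × 10^-10 × 0.295) = 6.96 × 10^-6 M
pH = −log(6.96 × 10^-6) = 5.16

pH = 5.16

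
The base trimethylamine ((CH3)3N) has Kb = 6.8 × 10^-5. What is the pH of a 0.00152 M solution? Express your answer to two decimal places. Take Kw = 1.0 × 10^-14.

pH = 10.46

(CH3)3N + H2O ⇌ (CH3)3NH+ + OH-
Let x = [OH-] at equilibrium. Kb = x²/(0.00152 − x).
Here C₀/Kb ≈ 22.4, so the small-x approximation fails. Use the quadratic:
x = (−Kb + √(Kb² + 4·Kb·C₀))/2 = 2.89 × 10^-4 M
pOH = 3.54, so pH = 14.00 − pOH = 10.46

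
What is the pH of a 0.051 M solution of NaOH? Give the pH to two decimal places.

NaOH is a strong base; [OH-] = 0.051 M.
pOH = -log(0.051) = 1.29
pH = 14.00 - 1.29 = 12.71

pH = 12.71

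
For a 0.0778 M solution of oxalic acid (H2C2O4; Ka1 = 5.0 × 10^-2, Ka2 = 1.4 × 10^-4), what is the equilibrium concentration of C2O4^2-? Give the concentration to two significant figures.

First ionization gives [H+] ≈ [HC2O4-] = 4.22 × 10^-2 M.
Second step: Ka2 = [H+][C2O4^2-]/[HC2O4-] ≈ [C2O4^2-] (since [H+] ≈ [HC2O4-]).
So [C2O4^2-] ≈ Ka2.

1.4 × 10^-4 M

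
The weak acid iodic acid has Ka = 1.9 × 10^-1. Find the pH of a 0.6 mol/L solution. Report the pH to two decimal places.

HIO3 ⇌ IO3- + H+
Ka = x²/(0.6 − x) = 1.9 × 10^-1
Here C₀/Ka ≈ 3.16, so the small-x approximation fails. Use the quadratic:
x = (−Ka + √(Ka² + 4·Ka·C₀))/2 = 2.56 × 10^-1 M
pH = −log(2.56 × 10^-1) = 0.59

pH = 0.59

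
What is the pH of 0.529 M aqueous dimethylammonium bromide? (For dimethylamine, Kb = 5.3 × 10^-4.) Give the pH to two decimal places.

pH = 5.50

(CH3)2NH2+ is the conjugate acid of the weak base (CH3)2NH.
Ka = Kw/Kb = 1.0×10^-14 / 5.3 × 10^-4 = 1.89 × 10^-11
Ka = x²/(0.529 − x) = 1.89 × 10^-11
Assume x ≪ 0.529: x ≈ √(1.89 × 10^-11 × 0.529) = 3.16 × 10^-6 M
pH = −log(3.16 × 10^-6) = 5.50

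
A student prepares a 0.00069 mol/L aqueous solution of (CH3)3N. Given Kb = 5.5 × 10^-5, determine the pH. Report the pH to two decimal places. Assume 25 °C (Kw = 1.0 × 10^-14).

(CH3)3N + H2O ⇌ (CH3)3NH+ + OH-
From the ICE table, Kb = x²/(0.00069 − x) = 5.5 × 10^-5.
Here C₀/Kb ≈ 12.5, so the small-x approximation fails. Use the quadratic:
x = [−5.5e-05 + √(5.5e-05² + 1.52e-07)]/2 = 1.69 × 10^-4 M
pOH = 3.77, so pH = 14.00 − pOH = 10.23

pH = 10.23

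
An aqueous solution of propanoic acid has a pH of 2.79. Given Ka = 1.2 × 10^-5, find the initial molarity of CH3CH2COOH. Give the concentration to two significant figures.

C₀ = 2.2 × 10^-1 M

[H+] = 10^(-2.79) = 1.62 × 10^-3 M = x
Ka = x²/(C₀ − x) ⇒ C₀ = x + x²/Ka
C₀ = 1.62 × 10^-3 + (1.62 × 10^-3)²/(1.2 × 10^-5) = 2.20 × 10^-1 M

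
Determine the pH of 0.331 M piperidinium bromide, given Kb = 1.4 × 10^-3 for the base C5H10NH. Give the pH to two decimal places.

pH = 5.81

C5H10NH2+ is the conjugate acid of the weak base C5H10NH.
Ka = Kw/Kb = 1.0×10^-14 / 1.4 × 10^-3 = 7.14 × 10^-12
Ka = x²/(0.331 − x) = 7.14 × 10^-12
Neglecting x in the denominator: x = √(7.14 × 10^-12 × 0.331) = 1.54 × 10^-6 M
Check: 0.00046% ionized — well under 5%, approximation valid.
pH = −log(1.54 × 10^-6) = 5.81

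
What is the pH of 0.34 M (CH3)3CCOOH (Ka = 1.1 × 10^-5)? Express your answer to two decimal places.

pH = 2.71

(CH3)3CCOOH ⇌ (CH3)3CCOO- + H+
From the ICE table, Ka = x²/(0.34 − x) = 1.1 × 10^-5.
Assume x ≪ 0.34: x ≈ √(1.1 × 10^-5 × 0.34) = 1.93 × 10^-3 M
Check: 0.57% ionized — well under 5%, approximation valid.
pH = −log[H+] = −log(1.93 × 10^-3) = 2.71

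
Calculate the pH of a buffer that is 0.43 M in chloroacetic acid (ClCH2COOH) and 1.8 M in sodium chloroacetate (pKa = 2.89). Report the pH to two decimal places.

pH = 3.51

pH = pKa + log([A⁻]/[HA]) = 2.89 + log(1.8/0.43)
pH = 2.89 + (+0.622) = 3.51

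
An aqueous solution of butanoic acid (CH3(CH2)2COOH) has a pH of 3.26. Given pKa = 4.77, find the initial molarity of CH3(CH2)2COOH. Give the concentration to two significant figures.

[H+] = 10^(-3.26) = 5.50 × 10^-4 M = x
Ka = 10^(−4.77) = 1.70 × 10^-5
Ka = x²/(C₀ − x) ⇒ C₀ = x + x²/Ka
C₀ = 5.50 × 10^-4 + (5.50 × 10^-4)²/(1.70 × 10^-5) = 1.83 × 10^-2 M

C₀ = 1.8 × 10^-2 M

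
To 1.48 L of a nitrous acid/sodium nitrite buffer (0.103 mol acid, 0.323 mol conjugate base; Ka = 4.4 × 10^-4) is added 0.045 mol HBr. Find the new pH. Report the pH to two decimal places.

After neutralization: n(HNO2) = 0.148 mol, n(NO2-) = 0.278 mol.
pKa = −log(4.4 × 10^-4) = 3.357
pH = pKa + log(n_NO2-/n_HNO2) = 3.357 + log(0.278/0.148) = 3.357 + (+0.274)

pH = 3.63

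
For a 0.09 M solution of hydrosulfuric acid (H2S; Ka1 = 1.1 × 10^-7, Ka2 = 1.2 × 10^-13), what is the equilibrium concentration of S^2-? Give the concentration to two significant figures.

1.2 × 10^-13 M

First ionization gives [H+] ≈ [HS-] = 9.95 × 10^-5 M.
Second step: Ka2 = [H+][S^2-]/[HS-] ≈ [S^2-] (since [H+] ≈ [HS-]).
So [S^2-] ≈ Ka2.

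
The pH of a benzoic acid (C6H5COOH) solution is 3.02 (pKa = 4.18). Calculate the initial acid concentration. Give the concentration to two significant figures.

C₀ = 1.5 × 10^-2 M

[H+] = 10^(-3.02) = 9.55 × 10^-4 M = x
Ka = 10^(−4.18) = 6.61 × 10^-5
Ka = x²/(C₀ − x) ⇒ C₀ = x + x²/Ka
C₀ = 9.55 × 10^-4 + (9.55 × 10^-4)²/(6.61 × 10^-5) = 1.48 × 10^-2 M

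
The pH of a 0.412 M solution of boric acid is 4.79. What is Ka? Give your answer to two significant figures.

[H+] = 10^(-4.79) = 1.62 × 10^-5 M
At equilibrium [HA] = 0.412 − 1.62 × 10^-5 = 4.12 × 10^-1 M
Ka = [H+][A-]/[HA] = (1.62 × 10^-5)² / 4.12 × 10^-1 = 6.4 × 10^-10

Ka = 6.4 × 10^-10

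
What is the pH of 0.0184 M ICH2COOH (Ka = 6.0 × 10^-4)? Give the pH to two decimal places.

ICH2COOH ⇌ ICH2COO- + H+
Let x = [H+] at equilibrium. Ka = x²/(0.0184 − x).
Here C₀/Ka ≈ 30.7, so the small-x approximation fails. Use the quadratic:
x = (−Ka + √(Ka² + 4·Ka·C₀))/2 = 3.04 × 10^-3 M
pH = −log[H+] = −log(3.04 × 10^-3) = 2.52

pH = 2.52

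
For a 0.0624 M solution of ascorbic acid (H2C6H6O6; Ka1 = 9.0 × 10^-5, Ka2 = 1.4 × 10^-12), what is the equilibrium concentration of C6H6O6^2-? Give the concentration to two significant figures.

First ionization gives [H+] ≈ [HC6H6O6-] = 2.37 × 10^-3 M.
Second step: Ka2 = [H+][C6H6O6^2-]/[HC6H6O6-] ≈ [C6H6O6^2-] (since [H+] ≈ [HC6H6O6-]).
So [C6H6O6^2-] ≈ Ka2.

1.4 × 10^-12 M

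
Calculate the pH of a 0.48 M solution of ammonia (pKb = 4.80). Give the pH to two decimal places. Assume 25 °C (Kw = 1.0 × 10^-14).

NH3 + H2O ⇌ NH4+ + OH-
Kb = 10^(−4.80) = 1.58 × 10^-5
Kb = x²/(0.48 − x) = 1.58 × 10^-5
Assume x ≪ 0.48: x ≈ √(1.58 × 10^-5 × 0.48) = 2.75 × 10^-3 M
Check: 0.57% ionized — well under 5%, approximation valid.
pOH = 2.56, so pH = 14.00 − pOH = 11.44

pH = 11.44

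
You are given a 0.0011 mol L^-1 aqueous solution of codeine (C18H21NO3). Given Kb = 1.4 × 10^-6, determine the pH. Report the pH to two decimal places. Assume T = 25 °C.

pH = 9.59

C18H21NO3 + H2O ⇌ C18H22NO3+ + OH-
Kb = x²/(0.0011 − x) = 1.4 × 10^-6
Since Kb ≪ C₀, x ≈ √(Kb·C₀) = 3.92 × 10^-5 M.
(x/C₀ = 3.6% < 5%, so the approximation holds.)
pOH = −log(3.92 × 10^-5) = 4.41; pH = 14.00 − 4.41 = 9.59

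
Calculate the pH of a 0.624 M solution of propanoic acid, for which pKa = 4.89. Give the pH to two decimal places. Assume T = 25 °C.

pH = 2.55

CH3CH2COOH ⇌ CH3CH2COO- + H+
Ka = 10^(−4.89) = 1.29 × 10^-5
From the ICE table, Ka = x²/(0.624 − x) = 1.29 × 10^-5.
Assume x ≪ 0.624: x ≈ √(1.29 × 10^-5 × 0.624) = 2.84 × 10^-3 M
Check: 0.45% ionized — well under 5%, approximation valid.
pH = −log[H+] = −log(2.84 × 10^-3) = 2.55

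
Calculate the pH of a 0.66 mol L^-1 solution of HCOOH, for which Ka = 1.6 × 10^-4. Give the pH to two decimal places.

pH = 1.99

HCOOH ⇌ HCOO- + H+
Ka = x²/(0.66 − x) = 1.6 × 10^-4
Since Ka ≪ C₀, x ≈ √(Ka·C₀) = 1.03 × 10^-2 M.
(x/C₀ = 1.6% < 5%, so the approximation holds.)
pH = −log[H+] = −log(1.03 × 10^-2) = 1.99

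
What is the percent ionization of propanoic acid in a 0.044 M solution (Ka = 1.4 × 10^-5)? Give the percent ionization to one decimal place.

CH3CH2COOH ⇌ CH3CH2COO- + H+; let x = [H+] at equilibrium.
x ≈ √(Ka·C₀) = √(1.4 × 10^-5 × 0.044) = 7.85 × 10^-4 M
Fraction ionized = 7.85 × 10^-4 / 0.044 = 0.0178 → 1.8%

1.8%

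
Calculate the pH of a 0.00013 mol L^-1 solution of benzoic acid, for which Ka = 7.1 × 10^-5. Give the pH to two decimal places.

pH = 4.17

C6H5COOH ⇌ C6H5COO- + H+
Let x = [H+] at equilibrium. Ka = x²/(0.00013 − x).
x is not negligible relative to C₀; solve x² + 7.1e-05·x − 9.23e-09 = 0.
x = (−Ka + √(Ka² + 4·Ka·C₀))/2 = 6.69 × 10^-5 M
pH = −log[H+] = −log(6.69 × 10^-5) = 4.17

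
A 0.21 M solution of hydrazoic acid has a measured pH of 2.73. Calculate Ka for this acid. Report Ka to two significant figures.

Ka = 1.7 × 10^-5

[H+] = 10^(-2.73) = 1.86 × 10^-3 M
At equilibrium [HA] = 0.21 − 1.86 × 10^-3 = 2.08 × 10^-1 M
Ka = [H+][A-]/[HA] = (1.86 × 10^-3)² / 2.08 × 10^-1 = 1.7 × 10^-5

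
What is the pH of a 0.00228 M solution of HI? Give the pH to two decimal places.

HI is a strong acid and dissociates completely, so [H+] = 0.00228 M.
pH = -log(0.00228) = 2.64

pH = 2.64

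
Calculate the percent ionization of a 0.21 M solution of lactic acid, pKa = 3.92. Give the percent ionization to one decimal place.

2.4%

CH3CH(OH)COOH ⇌ CH3CH(OH)COO- + H+; let x = [H+] at equilibrium.
Ka = 10^(−3.92) = 1.20 × 10^-4
x ≈ √(Ka·C₀) = √(1.20 × 10^-4 × 0.21) = 5.02 × 10^-3 M
Fraction ionized = 5.02 × 10^-3 / 0.21 = 0.0239 → 2.4%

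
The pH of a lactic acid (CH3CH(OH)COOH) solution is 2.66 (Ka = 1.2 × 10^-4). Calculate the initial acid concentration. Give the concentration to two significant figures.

C₀ = 4.2 × 10^-2 M

[H+] = 10^(-2.66) = 2.19 × 10^-3 M = x
Ka = x²/(C₀ − x) ⇒ C₀ = x + x²/Ka
C₀ = 2.19 × 10^-3 + (2.19 × 10^-3)²/(1.2 × 10^-4) = 4.22 × 10^-2 M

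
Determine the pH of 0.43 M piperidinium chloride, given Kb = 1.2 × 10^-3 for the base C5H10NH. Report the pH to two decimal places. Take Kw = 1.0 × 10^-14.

pH = 5.72

C5H10NH2+ is the conjugate acid of the weak base C5H10NH.
Ka = Kw/Kb = 1.0×10^-14 / 1.2 × 10^-3 = 8.33 × 10^-12
From the ICE table, Ka = x²/(0.43 − x) = 8.33 × 10^-12.
Since Ka ≪ C₀, x ≈ √(Ka·C₀) = 1.89 × 10^-6 M.
pH = −log(1.89 × 10^-6) = 5.72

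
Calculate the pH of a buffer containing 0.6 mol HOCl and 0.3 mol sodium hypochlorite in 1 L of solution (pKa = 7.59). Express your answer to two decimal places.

pH = 7.29

Using pH = pKa + log([base]/[acid]) with [base]/[acid] = 0.3/0.6:
pH = 7.59 + (-0.301) = 7.29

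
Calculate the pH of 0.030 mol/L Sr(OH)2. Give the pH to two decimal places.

pH = 12.78

Sr(OH)2 is a strong base (each formula unit releases 2 OH-); [OH-] = 0.06 M.
pOH = -log(0.06) = 1.22
pH = 14.00 - 1.22 = 12.78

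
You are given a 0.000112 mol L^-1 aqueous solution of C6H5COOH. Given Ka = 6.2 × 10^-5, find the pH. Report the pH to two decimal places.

pH = 4.24

C6H5COOH ⇌ C6H5COO- + H+
Ka = [H+]²/(0.000112 − [H+]) = 6.2 × 10^-5
The 5% rule fails; solving [H+]² + Ka·[H+] − Ka·C₀ = 0 exactly:
[H+] = [−6.2e-05 + √(6.2e-05² + 2.78e-08)]/2 = 5.79 × 10^-5 M
pH = −log(5.79 × 10^-5) = 4.24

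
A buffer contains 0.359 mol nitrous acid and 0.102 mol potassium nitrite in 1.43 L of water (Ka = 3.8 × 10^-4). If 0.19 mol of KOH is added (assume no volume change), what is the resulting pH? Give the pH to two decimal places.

After neutralization: n(HNO2) = 0.169 mol, n(NO2-) = 0.292 mol.
pKa = −log(3.8 × 10^-4) = 3.420
pH = pKa + log([A⁻]/[HA]) = 3.420 + log(0.292/0.169) = 3.420 +0.237

pH = 3.66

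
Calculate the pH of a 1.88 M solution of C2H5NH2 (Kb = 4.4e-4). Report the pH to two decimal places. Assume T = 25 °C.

pH = 12.46

C2H5NH2 + H2O ⇌ C2H5NH3+ + OH-
From the ICE table, Kb = x²/(1.88 − x) = 4.4 × 10^-4.
Neglecting x in the denominator: x = √(4.4 × 10^-4 × 1.88) = 2.88 × 10^-2 M
pOH = −log(2.88 × 10^-2) = 1.54; pH = 14.00 − 1.54 = 12.46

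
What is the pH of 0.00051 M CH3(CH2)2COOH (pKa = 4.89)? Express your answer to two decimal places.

CH3(CH2)2COOH ⇌ CH3(CH2)2COO- + H+
Ka = 10^(−4.89) = 1.29 × 10^-5
Ka = [H+]²/(0.00051 − [H+]) = 1.29 × 10^-5
The 5% rule fails; solving [H+]² + Ka·[H+] − Ka·C₀ = 0 exactly:
[H+] = (−Ka + √(Ka² + 4·Ka·C₀))/2 = 7.49 × 10^-5 M
pH = −log(7.49 × 10^-5) = 4.13

pH = 4.13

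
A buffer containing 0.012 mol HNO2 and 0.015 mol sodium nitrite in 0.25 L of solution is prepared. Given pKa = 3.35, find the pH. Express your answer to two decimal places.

pH = pKa + log([A⁻]/[HA]) = 3.35 + log(0.015/0.012)
pH = 3.35 + (+0.097) = 3.45

pH = 3.45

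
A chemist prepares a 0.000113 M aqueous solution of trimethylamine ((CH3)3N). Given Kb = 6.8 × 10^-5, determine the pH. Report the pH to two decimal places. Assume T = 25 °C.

(CH3)3N + H2O ⇌ (CH3)3NH+ + OH-
Kb = [OH-]²/(0.000113 − [OH-]) = 6.8 × 10^-5
The 5% rule fails; solving [OH-]² + Kb·[OH-] − Kb·C₀ = 0 exactly:
[OH-] = [−6.8e-05 + √(6.8e-05² + 3.07e-08)]/2 = 6.00 × 10^-5 M
pOH = 4.22, so pH = 14.00 − pOH = 9.78

pH = 9.78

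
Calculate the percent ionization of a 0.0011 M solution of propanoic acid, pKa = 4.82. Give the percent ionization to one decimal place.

11.1%

CH3CH2COOH ⇌ CH3CH2COO- + H+; let x = [H+] at equilibrium.
Ka = 10^(−4.82) = 1.51 × 10^-5
Ka = x²/(C₀ − x); solving the quadratic gives x = 1.22 × 10^-4 M.
Fraction ionized = 1.22 × 10^-4 / 0.0011 = 0.1109 → 11.1%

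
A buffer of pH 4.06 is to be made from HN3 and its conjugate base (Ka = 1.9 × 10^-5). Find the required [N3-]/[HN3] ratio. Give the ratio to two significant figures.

ratio = 0.22

pKa = -log(1.9 × 10^-5) = 4.721
pH = pKa + log(r) ⇒ log(r) = 4.06 − 4.721 = -0.661
r = [N3-]/[HN3] = 10^(-0.661) = 0.218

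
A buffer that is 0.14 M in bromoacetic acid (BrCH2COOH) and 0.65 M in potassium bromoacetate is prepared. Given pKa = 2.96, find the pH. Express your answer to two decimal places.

pH = 3.63

Henderson–Hasselbalch: pH = pKa + log([BrCH2COO-]/[BrCH2COOH]) = 2.96 + log(0.65/0.14)
pH = 2.96 + (+0.667) = 3.63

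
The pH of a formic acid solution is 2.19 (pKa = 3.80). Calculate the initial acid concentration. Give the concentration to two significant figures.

C₀ = 2.7 × 10^-1 M

[H+] = 10^(-2.19) = 6.46 × 10^-3 M = x
Ka = 10^(−3.80) = 1.58 × 10^-4
Ka = x²/(C₀ − x) ⇒ C₀ = x + x²/Ka
C₀ = 6.46 × 10^-3 + (6.46 × 10^-3)²/(1.58 × 10^-4) = 2.71 × 10^-1 M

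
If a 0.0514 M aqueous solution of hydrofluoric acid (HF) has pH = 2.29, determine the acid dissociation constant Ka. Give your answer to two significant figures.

Ka = 5.7 × 10^-4

[H+] = 10^(-2.29) = 5.13 × 10^-3 M
At equilibrium [HA] = 0.0514 − 5.13 × 10^-3 = 4.63 × 10^-2 M
Ka = [H+][A-]/[HA] = (5.13 × 10^-3)² / 4.63 × 10^-2 = 5.7 × 10^-4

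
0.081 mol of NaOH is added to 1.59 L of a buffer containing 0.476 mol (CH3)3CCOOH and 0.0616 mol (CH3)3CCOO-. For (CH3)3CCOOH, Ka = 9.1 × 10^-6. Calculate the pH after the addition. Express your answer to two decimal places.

OH- converts (CH3)3CCOOH to (CH3)3CCOO-: (CH3)3CCOOH → 0.395 mol, (CH3)3CCOO- → 0.143 mol.
pKa = −log(9.1 × 10^-6) = 5.041
Henderson–Hasselbalch with mole ratio 0.143/0.395: pH = 5.041 + (-0.441)

pH = 4.60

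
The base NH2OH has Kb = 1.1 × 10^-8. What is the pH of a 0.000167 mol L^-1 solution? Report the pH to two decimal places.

NH2OH + H2O ⇌ NH3OH+ + OH-
From the ICE table, Kb = [OH-]²/(0.000167 − [OH-]) = 1.1 × 10^-8.
Since Kb ≪ C₀, [OH-] ≈ √(Kb·C₀) = 1.36 × 10^-6 M.
([OH-]/C₀ = 0.81% < 5%, so the approximation holds.)
pOH = −log(1.36 × 10^-6) = 5.87; pH = 14.00 − 5.87 = 8.13

pH = 8.13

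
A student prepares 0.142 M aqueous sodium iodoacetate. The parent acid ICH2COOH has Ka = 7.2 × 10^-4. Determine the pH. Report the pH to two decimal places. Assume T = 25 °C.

pH = 8.15

ICH2COO- is the conjugate base of the weak acid ICH2COOH.
Kb = Kw/Ka = 1.0×10^-14 / 7.2 × 10^-4 = 1.39 × 10^-11
Kb = [OH-]²/(0.142 − [OH-]) = 1.39 × 10^-11
Since Kb ≪ C₀, [OH-] ≈ √(Kb·C₀) = 1.40 × 10^-6 M.
Check: 0.00099% ionized — well under 5%, approximation valid.
pOH = 5.85, so pH = 14.00 − pOH = 8.15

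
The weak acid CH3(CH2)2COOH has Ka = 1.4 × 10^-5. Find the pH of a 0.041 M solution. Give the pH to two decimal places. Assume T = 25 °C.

CH3(CH2)2COOH ⇌ CH3(CH2)2COO- + H+
From the ICE table, Ka = [H+]²/(0.041 − [H+]) = 1.4 × 10^-5.
Since Ka ≪ C₀, [H+] ≈ √(Ka·C₀) = 7.58 × 10^-4 M.
pH = −log[H+] = −log(7.58 × 10^-4) = 3.12

pH = 3.12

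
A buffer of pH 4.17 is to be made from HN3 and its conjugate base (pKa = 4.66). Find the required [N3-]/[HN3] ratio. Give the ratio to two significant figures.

pH = pKa + log(r) ⇒ log(r) = 4.17 − 4.66 = -0.49
r = [N3-]/[HN3] = 10^(-0.49) = 0.324

ratio = 0.32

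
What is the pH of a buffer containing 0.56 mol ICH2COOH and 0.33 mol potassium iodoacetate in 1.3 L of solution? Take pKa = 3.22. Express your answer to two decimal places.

pH = 2.99

Using pH = pKa + log([base]/[acid]) with [base]/[acid] = 0.33/0.56:
pH = 3.22 + (-0.230) = 2.99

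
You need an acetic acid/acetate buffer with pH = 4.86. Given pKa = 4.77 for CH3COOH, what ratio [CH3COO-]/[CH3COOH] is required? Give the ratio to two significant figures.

ratio = 1.2

pH = pKa + log(r) ⇒ log(r) = 4.86 − 4.77 = +0.09
r = [CH3COO-]/[CH3COOH] = 10^(+0.09) = 1.23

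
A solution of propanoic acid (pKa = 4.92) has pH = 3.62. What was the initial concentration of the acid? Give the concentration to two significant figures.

[H+] = 10^(-3.62) = 2.40 × 10^-4 M = x
Ka = 10^(−4.92) = 1.20 × 10^-5
Ka = x²/(C₀ − x) ⇒ C₀ = x + x²/Ka
C₀ = 2.40 × 10^-4 + (2.40 × 10^-4)²/(1.20 × 10^-5) = 5.04 × 10^-3 M

C₀ = 5.0 × 10^-3 M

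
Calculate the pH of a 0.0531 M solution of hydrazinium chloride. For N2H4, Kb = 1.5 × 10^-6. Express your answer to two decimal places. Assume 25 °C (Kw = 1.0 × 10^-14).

pH = 4.73

N2H5+ is the conjugate acid of the weak base N2H4.
Ka = Kw/Kb = 1.0×10^-14 / 1.5 × 10^-6 = 6.67 × 10^-9
Ka = [H+]²/(0.0531 − [H+]) = 6.67 × 10^-9
Since Ka ≪ C₀, [H+] ≈ √(Ka·C₀) = 1.88 × 10^-5 M.
pH = −log[H+] = −log(1.88 × 10^-5) = 4.73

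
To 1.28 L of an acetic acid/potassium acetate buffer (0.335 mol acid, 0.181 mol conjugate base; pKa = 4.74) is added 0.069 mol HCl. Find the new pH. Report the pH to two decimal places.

Added H+ converts CH3COO- to CH3COOH: CH3COOH → 0.404 mol, CH3COO- → 0.112 mol.
pH = pKa + log([A⁻]/[HA]) = 4.74 + log(0.112/0.404) = 4.74 -0.557

pH = 4.18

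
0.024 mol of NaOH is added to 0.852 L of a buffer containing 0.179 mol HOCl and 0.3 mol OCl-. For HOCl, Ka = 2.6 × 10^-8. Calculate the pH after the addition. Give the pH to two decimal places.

After neutralization: n(HOCl) = 0.155 mol, n(OCl-) = 0.324 mol.
pKa = −log(2.6 × 10^-8) = 7.585
Henderson–Hasselbalch with mole ratio 0.324/0.155: pH = 7.585 + (+0.320)

pH = 7.91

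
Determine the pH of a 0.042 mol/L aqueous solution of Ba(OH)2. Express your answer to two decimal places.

Ba(OH)2 is a strong base (each formula unit releases 2 OH-); [OH-] = 0.084 M.
pOH = -log(0.084) = 1.08
pH = 14.00 - 1.08 = 12.92

pH = 12.92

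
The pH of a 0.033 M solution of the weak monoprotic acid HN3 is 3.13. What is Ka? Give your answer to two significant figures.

Ka = 1.7 × 10^-5

[H+] = 10^(-3.13) = 7.41 × 10^-4 M
At equilibrium [HA] = 0.033 − 7.41 × 10^-4 = 3.23 × 10^-2 M
Ka = [H+][A-]/[HA] = (7.41 × 10^-4)² / 3.23 × 10^-2 = 1.7 × 10^-5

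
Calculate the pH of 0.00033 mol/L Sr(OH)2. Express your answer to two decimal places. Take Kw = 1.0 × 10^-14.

pH = 10.82

Sr(OH)2 is a strong base (each formula unit releases 2 OH-); [OH-] = 0.00066 M.
pOH = -log(0.00066) = 3.18
pH = 14.00 - 3.18 = 10.82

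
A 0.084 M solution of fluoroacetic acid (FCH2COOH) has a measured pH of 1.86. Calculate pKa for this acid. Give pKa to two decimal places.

[H+] = 10^(-1.86) = 1.38 × 10^-2 M
At equilibrium [HA] = 0.084 − 1.38 × 10^-2 = 7.02 × 10^-2 M
Ka = [H+][A-]/[HA] = (1.38 × 10^-2)² / 7.02 × 10^-2 = 2.71 × 10^-3
pKa = -log(2.71 × 10^-3) = 2.57

pKa = 2.57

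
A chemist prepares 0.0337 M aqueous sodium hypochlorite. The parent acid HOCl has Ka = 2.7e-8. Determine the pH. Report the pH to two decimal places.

OCl- is the conjugate base of the weak acid HOCl.
Kb = Kw/Ka = 1.0×10^-14 / 2.7 × 10^-8 = 3.70 × 10^-7
Kb = [OH-]²/(0.0337 − [OH-]) = 3.70 × 10^-7
Since Kb ≪ C₀, [OH-] ≈ √(Kb·C₀) = 1.12 × 10^-4 M.
Check: 0.33% ionized — well under 5%, approximation valid.
pOH = −log(1.12 × 10^-4) = 3.95; pH = 14.00 − 3.95 = 10.05

pH = 10.05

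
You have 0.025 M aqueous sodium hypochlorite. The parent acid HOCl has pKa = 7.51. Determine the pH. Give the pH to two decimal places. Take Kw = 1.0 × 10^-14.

OCl- is the conjugate base of the weak acid HOCl.
Ka = 10^(−7.51) = 3.09 × 10^-8
Kb = Kw/Ka = 1.0×10^-14 / 3.09 × 10^-8 = 3.24 × 10^-7
Kb = [OH-]²/(0.025 − [OH-]) = 3.24 × 10^-7
Assume [OH-] ≪ 0.025: [OH-] ≈ √(3.24 × 10^-7 × 0.025) = 9.00 × 10^-5 M
Check: 0.36% ionized — well under 5%, approximation valid.
pOH = −log(9.00 × 10^-5) = 4.05; pH = 14.00 − 4.05 = 9.95

pH = 9.95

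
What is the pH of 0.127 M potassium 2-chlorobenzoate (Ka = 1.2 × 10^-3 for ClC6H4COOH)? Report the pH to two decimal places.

ClC6H4COO- is the conjugate base of the weak acid ClC6H4COOH.
Kb = Kw/Ka = 1.0×10^-14 / 1.2 × 10^-3 = 8.33 × 10^-12
Kb = [OH-]²/(0.127 − [OH-]) = 8.33 × 10^-12
Neglecting [OH-] in the denominator: [OH-] = √(8.33 × 10^-12 × 0.127) = 1.03 × 10^-6 M
pOH = −log(1.03 × 10^-6) = 5.99; pH = 14.00 − 5.99 = 8.01

pH = 8.01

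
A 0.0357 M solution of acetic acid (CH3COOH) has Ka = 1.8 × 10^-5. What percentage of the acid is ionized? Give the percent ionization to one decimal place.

CH3COOH ⇌ CH3COO- + H+; let x = [H+] at equilibrium.
x ≈ √(Ka·C₀) = √(1.8 × 10^-5 × 0.0357) = 8.02 × 10^-4 M
% ionization = x/C₀ × 100% = 8.02 × 10^-4/0.0357 × 100% = 2.2%

2.2%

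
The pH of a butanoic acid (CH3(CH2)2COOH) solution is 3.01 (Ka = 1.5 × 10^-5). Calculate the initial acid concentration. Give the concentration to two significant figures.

C₀ = 6.5 × 10^-2 M

[H+] = 10^(-3.01) = 9.77 × 10^-4 M = x
Ka = x²/(C₀ − x) ⇒ C₀ = x + x²/Ka
C₀ = 9.77 × 10^-4 + (9.77 × 10^-4)²/(1.5 × 10^-5) = 6.46 × 10^-2 M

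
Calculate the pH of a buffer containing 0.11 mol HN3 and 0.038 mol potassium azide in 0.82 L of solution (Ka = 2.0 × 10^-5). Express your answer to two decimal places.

pH = 4.24

pKa = −log(2.0 × 10^-5) = 4.699
pH = pKa + log([A⁻]/[HA]) = 4.699 + log(0.038/0.11)
pH = 4.699 + (-0.462) = 4.24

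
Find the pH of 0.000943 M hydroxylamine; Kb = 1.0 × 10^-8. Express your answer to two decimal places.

pH = 8.49

NH2OH + H2O ⇌ NH3OH+ + OH-
Kb = x²/(0.000943 − x) = 1.0 × 10^-8
Neglecting x in the denominator: x = √(1.0 × 10^-8 × 0.000943) = 3.07 × 10^-6 M
pOH = 5.51, so pH = 14.00 − pOH = 8.49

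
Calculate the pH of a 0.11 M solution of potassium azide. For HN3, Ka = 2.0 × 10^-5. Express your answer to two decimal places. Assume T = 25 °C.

pH = 8.87

N3- is the conjugate base of the weak acid HN3.
Kb = Kw/Ka = 1.0×10^-14 / 2.0 × 10^-5 = 5.00 × 10^-10
Kb = x²/(0.11 − x) = 5.00 × 10^-10
Since Kb ≪ C₀, x ≈ √(Kb·C₀) = 7.42 × 10^-6 M.
pOH = 5.13, so pH = 14.00 − pOH = 8.87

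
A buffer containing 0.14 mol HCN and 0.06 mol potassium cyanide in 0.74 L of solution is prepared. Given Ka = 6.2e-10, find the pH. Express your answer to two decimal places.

pKa = −log(6.2 × 10^-10) = 9.208
pH = pKa + log([A⁻]/[HA]) = 9.208 + log(0.06/0.14)
pH = 9.208 + (-0.368) = 8.84

pH = 8.84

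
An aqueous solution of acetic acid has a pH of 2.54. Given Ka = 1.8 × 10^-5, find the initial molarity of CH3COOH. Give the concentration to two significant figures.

C₀ = 4.6 × 10^-1 M

[H+] = 10^(-2.54) = 2.88 × 10^-3 M = x
Ka = x²/(C₀ − x) ⇒ C₀ = x + x²/Ka
C₀ = 2.88 × 10^-3 + (2.88 × 10^-3)²/(1.8 × 10^-5) = 4.64 × 10^-1 M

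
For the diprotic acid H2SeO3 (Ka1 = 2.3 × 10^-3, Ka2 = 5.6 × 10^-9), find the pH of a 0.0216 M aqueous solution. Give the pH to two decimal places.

pH = 2.22

Ka1 ≫ Ka2, so treat the first dissociation as the only significant source of H+.
Ka1 = x²/(0.0216 − x) = 2.3 × 10^-3
Solving the quadratic: x = (−Ka1 + √(Ka1² + 4·Ka1·C₀))/2 = 5.99 × 10^-3 M
pH = −log(5.99 × 10^-3) = 2.22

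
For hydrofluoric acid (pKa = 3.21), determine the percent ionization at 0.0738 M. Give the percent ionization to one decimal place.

HF ⇌ F- + H+; let x = [H+] at equilibrium.
Ka = 10^(−3.21) = 6.17 × 10^-4
Solve x² + 0.000617x − 4.55e-05 = 0 → x = 6.45 × 10^-3 M
% ionization = x/C₀ × 100% = 6.45 × 10^-3/0.0738 × 100% = 8.7%

8.7%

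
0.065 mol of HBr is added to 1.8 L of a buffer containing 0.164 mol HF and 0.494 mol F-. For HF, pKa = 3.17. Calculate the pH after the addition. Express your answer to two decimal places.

After neutralization: n(HF) = 0.229 mol, n(F-) = 0.429 mol.
Henderson–Hasselbalch with mole ratio 0.429/0.229: pH = 3.17 + (+0.273)

pH = 3.44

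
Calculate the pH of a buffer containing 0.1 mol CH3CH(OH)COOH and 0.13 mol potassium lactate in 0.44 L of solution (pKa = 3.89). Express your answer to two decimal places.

Using pH = pKa + log([base]/[acid]) with [base]/[acid] = 0.13/0.1:
pH = 3.89 + (+0.114) = 4.00

pH = 4.00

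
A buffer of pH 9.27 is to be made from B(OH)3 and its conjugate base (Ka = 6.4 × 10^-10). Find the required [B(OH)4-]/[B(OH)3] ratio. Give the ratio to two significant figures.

ratio = 1.2

pKa = -log(6.4 × 10^-10) = 9.194
pH = pKa + log(r) ⇒ log(r) = 9.27 − 9.194 = +0.076
r = [B(OH)4-]/[B(OH)3] = 10^(+0.076) = 1.19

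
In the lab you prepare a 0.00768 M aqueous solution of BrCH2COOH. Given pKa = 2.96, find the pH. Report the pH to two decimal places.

pH = 2.62

BrCH2COOH ⇌ BrCH2COO- + H+
Ka = 10^(−2.96) = 1.10 × 10^-3
Let x = [H+] at equilibrium. Ka = x²/(0.00768 − x).
Here C₀/Ka ≈ 6.98, so the small-x approximation fails. Use the quadratic:
x = [−0.0011 + √(0.0011² + 3.38e-05)]/2 = 2.41 × 10^-3 M
pH = −log(2.41 × 10^-3) = 2.62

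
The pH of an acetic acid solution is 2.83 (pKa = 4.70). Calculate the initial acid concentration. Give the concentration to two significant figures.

[H+] = 10^(-2.83) = 1.48 × 10^-3 M = x
Ka = 10^(−4.70) = 2.00 × 10^-5
Ka = x²/(C₀ − x) ⇒ C₀ = x + x²/Ka
C₀ = 1.48 × 10^-3 + (1.48 × 10^-3)²/(2.00 × 10^-5) = 1.11 × 10^-1 M

C₀ = 1.1 × 10^-1 M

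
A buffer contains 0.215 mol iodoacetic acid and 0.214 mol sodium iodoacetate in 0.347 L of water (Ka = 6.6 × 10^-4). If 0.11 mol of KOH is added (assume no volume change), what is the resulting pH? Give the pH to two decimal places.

OH- converts ICH2COOH to ICH2COO-: ICH2COOH → 0.105 mol, ICH2COO- → 0.324 mol.
pKa = −log(6.6 × 10^-4) = 3.180
Henderson–Hasselbalch with mole ratio 0.324/0.105: pH = 3.180 + (+0.489)

pH = 3.67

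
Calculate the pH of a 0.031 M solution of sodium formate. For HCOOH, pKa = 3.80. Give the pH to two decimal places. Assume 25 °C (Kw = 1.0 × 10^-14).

HCOO- is the conjugate base of the weak acid HCOOH.
Ka = 10^(−3.80) = 1.58 × 10^-4
Kb = Kw/Ka = 1.0×10^-14 / 1.58 × 10^-4 = 6.33 × 10^-11
Kb = [OH-]²/(0.031 − [OH-]) = 6.33 × 10^-11
Neglecting [OH-] in the denominator: [OH-] = √(6.33 × 10^-11 × 0.031) = 1.40 × 10^-6 M
pOH = 5.85, so pH = 14.00 − pOH = 8.15

pH = 8.15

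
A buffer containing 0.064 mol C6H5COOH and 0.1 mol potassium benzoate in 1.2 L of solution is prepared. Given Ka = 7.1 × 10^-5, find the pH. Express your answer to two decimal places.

pKa = −log(7.1 × 10^-5) = 4.149
Using pH = pKa + log([base]/[acid]) with [base]/[acid] = 0.1/0.064:
pH = 4.149 + (+0.194) = 4.34

pH = 4.34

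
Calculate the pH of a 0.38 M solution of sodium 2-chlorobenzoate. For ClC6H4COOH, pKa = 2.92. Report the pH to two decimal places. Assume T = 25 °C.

ClC6H4COO- is the conjugate base of the weak acid ClC6H4COOH.
Ka = 10^(−2.92) = 1.20 × 10^-3
Kb = Kw/Ka = 1.0×10^-14 / 1.20 × 10^-3 = 8.33 × 10^-12
Let x = [OH-] at equilibrium. Kb = x²/(0.38 − x).
Since Kb ≪ C₀, x ≈ √(Kb·C₀) = 1.78 × 10^-6 M.
pOH = 5.75, so pH = 14.00 − pOH = 8.25

pH = 8.25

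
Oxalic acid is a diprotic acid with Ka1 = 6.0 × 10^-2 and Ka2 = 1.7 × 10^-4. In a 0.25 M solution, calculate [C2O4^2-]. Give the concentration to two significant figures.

1.7 × 10^-4 M

First ionization gives [H+] ≈ [HC2O4-] = 9.61 × 10^-2 M.
Second step: Ka2 = [H+][C2O4^2-]/[HC2O4-] ≈ [C2O4^2-] (since [H+] ≈ [HC2O4-]).
So [C2O4^2-] ≈ Ka2.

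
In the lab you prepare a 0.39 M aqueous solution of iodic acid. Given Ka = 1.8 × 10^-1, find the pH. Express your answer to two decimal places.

pH = 0.72

HIO3 ⇌ IO3- + H+
Ka = [H+]²/(0.39 − [H+]) = 1.8 × 10^-1
The 5% rule fails; solving [H+]² + Ka·[H+] − Ka·C₀ = 0 exactly:
[H+] = [−0.18 + √(0.18² + 0.281)]/2 = 1.90 × 10^-1 M
pH = −log[H+] = −log(1.90 × 10^-1) = 0.72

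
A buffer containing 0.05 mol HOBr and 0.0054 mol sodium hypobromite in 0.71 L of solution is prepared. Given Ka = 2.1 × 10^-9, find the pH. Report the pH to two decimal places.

pKa = −log(2.1 × 10^-9) = 8.678
Henderson–Hasselbalch: pH = pKa + log([OBr-]/[HOBr]) = 8.678 + log(0.0054/0.05)
pH = 8.678 + (-0.967) = 7.71

pH = 7.71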